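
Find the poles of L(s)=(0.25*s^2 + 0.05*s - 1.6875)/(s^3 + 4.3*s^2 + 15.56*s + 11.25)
Set denominator = 0: s^3 + 4.3*s^2 + 15.56*s + 11.25 = (s + 0.9)(s^2 + 3.4*s + 12.5) = 0 → Poles: -0.9, -1.7 + 3.1j, -1.7 - 3.1j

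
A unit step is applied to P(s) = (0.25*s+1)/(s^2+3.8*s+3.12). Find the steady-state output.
FVT: lim_{t→∞} y(t) = lim_{s→0} s*Y(s) where Y(s) = P(s)/s.
= lim_{s→0} P(s) = P(0) = num(0)/den(0) = 1/3.12 = 0.3205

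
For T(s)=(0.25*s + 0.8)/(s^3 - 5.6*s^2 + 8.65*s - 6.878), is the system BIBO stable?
Denominator: s^3 - 5.6*s^2 + 8.65*s - 6.878 = (s - 3.8)(s^2 - 1.8*s + 1.81). Poles: 0.9 + 1j, 0.9 - 1j, 3.8. All Re(p)<0: No (unstable)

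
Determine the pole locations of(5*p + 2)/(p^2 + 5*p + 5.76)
Set denominator = 0: p^2 + 5*p + 5.76 = (p + 3.2)(p + 1.8) = 0 → Poles: -1.8, -3.2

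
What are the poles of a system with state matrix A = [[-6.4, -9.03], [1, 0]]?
Eigenvalues solve det(λI - A) = 0.
Characteristic polynomial: λ^2 + 6.4*λ + 9.03 = 0.
Factor: (λ + 4.3)(λ + 2.1) = 0.
Roots: -2.1, -4.3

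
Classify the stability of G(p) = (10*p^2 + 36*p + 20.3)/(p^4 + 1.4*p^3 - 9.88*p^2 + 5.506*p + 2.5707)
Denominator: p^4 + 1.4*p^3 - 9.88*p^2 + 5.506*p + 2.5707 = (p - 1.1)(p + 0.3)(p - 1.9)(p + 4.1). Poles: -0.3, -4.1, 1.1, 1.9. Unstable (2 pole(s) in RHP)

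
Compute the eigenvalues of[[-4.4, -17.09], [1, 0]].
Eigenvalues solve det(λI - A) = 0.
Characteristic polynomial: λ^2 + 4.4*λ + 17.09 = 0.
Roots: -2.2 + 3.5j, -2.2 - 3.5j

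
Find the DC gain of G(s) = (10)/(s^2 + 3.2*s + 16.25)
DC gain = G(0) = num(0)/den(0) = 10/16.25 = 0.6154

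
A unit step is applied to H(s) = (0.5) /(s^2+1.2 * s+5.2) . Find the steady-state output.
FVT: lim_{t→∞} y(t) = lim_{s→0} s*Y(s) where Y(s) = H(s)/s.
= lim_{s→0} H(s) = H(0) = num(0)/den(0) = 0.5/5.2 = 0.09615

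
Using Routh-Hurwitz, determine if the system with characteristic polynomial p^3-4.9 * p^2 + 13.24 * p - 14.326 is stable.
Routh array:
p^3: [1, 13.24]; p^2: [-4.9, -14.326]; p^1: [10.3163]; p^0: [-14.326]
First column: [1, -4.9, 10.3163, -14.326]. Sign changes = 3.
No, unstable (3 RHP root(s))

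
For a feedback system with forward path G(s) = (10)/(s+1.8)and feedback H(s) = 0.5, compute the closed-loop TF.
Closed-loop T = G/(1+GH).
Numerator: G_num * H_den = 10.
Denominator: G_den * H_den + G_num * H_num = (s + 1.8) + (5) = s + 6.8.
T(s) = (10)/(s + 6.8)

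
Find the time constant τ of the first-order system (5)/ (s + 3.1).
First-order system: τ = -1/pole. Pole = -3.1. τ = -1/(-3.1) = 0.3226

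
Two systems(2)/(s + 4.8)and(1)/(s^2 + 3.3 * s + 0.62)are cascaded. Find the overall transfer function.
Series: H = H₁ · H₂ = (n₁·n₂)/(d₁·d₂).
Num: n₁·n₂ = 2. Den: d₁·d₂ = s^3 + 8.1*s^2 + 16.46*s + 2.976.
H(s) = (2)/(s^3 + 8.1*s^2 + 16.46*s + 2.976)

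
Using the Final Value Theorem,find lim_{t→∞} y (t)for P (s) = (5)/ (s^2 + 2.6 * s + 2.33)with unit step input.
FVT: lim_{t→∞} y(t) = lim_{s→0} s*Y(s) where Y(s) = P(s)/s.
= lim_{s→0} P(s) = P(0) = num(0)/den(0) = 5/2.33 = 2.146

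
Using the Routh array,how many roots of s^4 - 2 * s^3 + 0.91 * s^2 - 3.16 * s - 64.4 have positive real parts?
Routh array:
s^4: [1, 0.91, -64.4]; s^3: [-2, -3.16]; s^2: [-0.67, -64.4]; s^1: [189.079]; s^0: [-64.4]
First column: [1, -2, -0.67, 189.079, -64.4]. Sign changes = RHP roots = 3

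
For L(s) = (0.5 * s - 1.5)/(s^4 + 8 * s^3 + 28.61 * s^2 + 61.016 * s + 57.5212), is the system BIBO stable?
Denominator: s^4 + 8*s^3 + 28.61*s^2 + 61.016*s + 57.5212 = (s + 3.4)(s + 2.2)(s^2 + 2.4*s + 7.69). Poles: -1.2 + 2.5j, -1.2 - 2.5j, -2.2, -3.4. All Re(p)<0: Yes (stable)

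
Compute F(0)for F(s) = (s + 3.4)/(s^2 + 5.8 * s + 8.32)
DC gain = F(0) = num(0)/den(0) = 3.4/8.32 = 0.4087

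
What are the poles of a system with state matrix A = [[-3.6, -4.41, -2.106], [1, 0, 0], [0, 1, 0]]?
Eigenvalues solve det(λI - A) = 0.
Characteristic polynomial: λ^3 + 3.6*λ^2 + 4.41*λ + 2.106 = 0.
Factor: (λ + 1.8)(λ^2 + 1.8*λ + 1.17) = 0.
Roots: -0.9 + 0.6j, -0.9 - 0.6j, -1.8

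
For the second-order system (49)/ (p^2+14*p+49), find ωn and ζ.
Standard form: ωn²/(p²+2ζωn·p+ωn²).
const=49=ωn² → ωn=7, p coeff=14=2ζωn → ζ=1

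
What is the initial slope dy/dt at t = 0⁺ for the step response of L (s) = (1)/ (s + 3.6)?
IVT: y'(0⁺) = lim_{s→∞} s²·Y(s) = lim_{s→∞} s·L(s).
deg(num) = 0, deg(den) = 1, relative degree = 1, so s·L(s) → (leading num)/(leading den) = 1/1 = 1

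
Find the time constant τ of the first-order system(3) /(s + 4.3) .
First-order system: τ = -1/pole. Pole = -4.3. τ = -1/(-4.3) = 0.2326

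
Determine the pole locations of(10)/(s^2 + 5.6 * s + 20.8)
Set denominator = 0: s^2 + 5.6*s + 20.8 = 0 → Poles: -2.8 + 3.6j, -2.8 - 3.6j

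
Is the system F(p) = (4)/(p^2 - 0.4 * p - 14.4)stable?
Denominator: p^2 - 0.4*p - 14.4 = (p - 4)(p + 3.6). Poles: -3.6, 4. All Re(p)<0: No (unstable)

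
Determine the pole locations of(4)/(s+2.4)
Set denominator = 0: s + 2.4 = 0 → Poles: -2.4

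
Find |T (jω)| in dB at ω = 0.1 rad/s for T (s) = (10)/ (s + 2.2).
Substitute s = j*0.1: T(j0.1) = 4.53608 - 0.206186j.
|T(j0.1)| = sqrt(Re² + Im²) = 4.541.
20*log₁₀(4.541) = 13.14 dB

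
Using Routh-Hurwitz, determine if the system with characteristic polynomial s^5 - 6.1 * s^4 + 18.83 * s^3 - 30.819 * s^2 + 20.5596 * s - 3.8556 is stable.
Routh array:
s^5: [1, 18.83, 20.5596]; s^4: [-6.1, -30.819, -3.8556]; s^3: [13.7777, 19.9275]; s^2: [-21.9962, -3.8556]; s^1: [17.5125]; s^0: [-3.8556]
First column: [1, -6.1, 13.7777, -21.9962, 17.5125, -3.8556]. Sign changes = 5.
No, unstable (5 RHP root(s))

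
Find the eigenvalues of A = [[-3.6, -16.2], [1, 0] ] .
Eigenvalues solve det(λI - A) = 0.
Characteristic polynomial: λ^2 + 3.6*λ + 16.2 = 0.
Roots: -1.8 + 3.6j, -1.8 - 3.6j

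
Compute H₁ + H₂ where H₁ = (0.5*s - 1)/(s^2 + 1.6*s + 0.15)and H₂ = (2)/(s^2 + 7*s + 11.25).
Parallel: H = H₁ + H₂ = (n₁·d₂ + n₂·d₁)/(d₁·d₂).
n₁·d₂ = 0.5*s^3 + 2.5*s^2 - 1.375*s - 11.25. n₂·d₁ = 2*s^2 + 3.2*s + 0.3. Sum = 0.5*s^3 + 4.5*s^2 + 1.825*s - 10.95. d₁·d₂ = s^4 + 8.6*s^3 + 22.6*s^2 + 19.05*s + 1.6875.
H(s) = (0.5*s^3 + 4.5*s^2 + 1.825*s - 10.95)/(s^4 + 8.6*s^3 + 22.6*s^2 + 19.05*s + 1.6875)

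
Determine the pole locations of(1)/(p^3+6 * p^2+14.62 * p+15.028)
Set denominator = 0: p^3 + 6*p^2 + 14.62*p + 15.028 = (p + 2.6)(p^2 + 3.4*p + 5.78) = 0 → Poles: -1.7 + 1.7j, -1.7 - 1.7j, -2.6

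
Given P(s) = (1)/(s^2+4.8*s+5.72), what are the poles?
Set denominator = 0: s^2 + 4.8*s + 5.72 = (s + 2.6)(s + 2.2) = 0 → Poles: -2.2, -2.6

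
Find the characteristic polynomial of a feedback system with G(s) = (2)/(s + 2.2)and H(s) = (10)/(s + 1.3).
Characteristic poly = G_den * H_den + G_num * H_num = (s^2 + 3.5*s + 2.86) + (20) = s^2 + 3.5*s + 22.86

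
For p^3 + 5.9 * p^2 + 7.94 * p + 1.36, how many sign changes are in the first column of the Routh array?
Routh array:
p^3: [1, 7.94]; p^2: [5.9, 1.36]; p^1: [7.70949]; p^0: [1.36]
First column: [1, 5.9, 7.70949, 1.36]. Sign changes = 0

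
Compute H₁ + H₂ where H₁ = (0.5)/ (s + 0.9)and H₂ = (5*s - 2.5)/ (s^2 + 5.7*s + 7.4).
Parallel: H = H₁ + H₂ = (n₁·d₂ + n₂·d₁)/(d₁·d₂).
n₁·d₂ = 0.5*s^2 + 2.85*s + 3.7. n₂·d₁ = 5*s^2 + 2*s - 2.25. Sum = 5.5*s^2 + 4.85*s + 1.45. d₁·d₂ = s^3 + 6.6*s^2 + 12.53*s + 6.66.
H(s) = (5.5*s^2 + 4.85*s + 1.45)/(s^3 + 6.6*s^2 + 12.53*s + 6.66)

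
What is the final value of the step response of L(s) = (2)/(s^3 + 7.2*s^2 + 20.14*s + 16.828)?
FVT: lim_{t→∞} y(t) = lim_{s→0} s*Y(s) where Y(s) = L(s)/s.
= lim_{s→0} L(s) = L(0) = num(0)/den(0) = 2/16.828 = 0.1188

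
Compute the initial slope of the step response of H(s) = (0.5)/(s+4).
IVT: y'(0⁺) = lim_{s→∞} s²·Y(s) = lim_{s→∞} s·H(s).
deg(num) = 0, deg(den) = 1, relative degree = 1, so s·H(s) → (leading num)/(leading den) = 0.5/1 = 0.5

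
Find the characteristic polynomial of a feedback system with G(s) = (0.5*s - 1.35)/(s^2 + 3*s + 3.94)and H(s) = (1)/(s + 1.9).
Characteristic poly = G_den * H_den + G_num * H_num = (s^3 + 4.9*s^2 + 9.64*s + 7.486) + (0.5*s - 1.35) = s^3 + 4.9*s^2 + 10.14*s + 6.136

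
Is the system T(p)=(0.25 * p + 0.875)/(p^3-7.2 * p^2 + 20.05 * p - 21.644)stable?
Denominator: p^3 - 7.2*p^2 + 20.05*p - 21.644 = (p - 2.8)(p^2 - 4.4*p + 7.73). Poles: 2.2 + 1.7j, 2.2 - 1.7j, 2.8. All Re(p)<0: No (unstable)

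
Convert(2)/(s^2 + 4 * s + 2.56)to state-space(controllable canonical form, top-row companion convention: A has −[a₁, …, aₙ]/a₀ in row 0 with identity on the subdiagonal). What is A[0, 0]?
Reachable canonical form for den = s^2 + 4*s + 2.56: top row of A = -[a₁,a₂,...,aₙ]/a₀, ones on the subdiagonal, zeros elsewhere.
A = [[-4, -2.56], [1, 0]].
A[0,0] = -4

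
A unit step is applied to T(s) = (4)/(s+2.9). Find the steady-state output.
FVT: lim_{t→∞} y(t) = lim_{s→0} s*Y(s) where Y(s) = T(s)/s.
= lim_{s→0} T(s) = T(0) = num(0)/den(0) = 4/2.9 = 1.379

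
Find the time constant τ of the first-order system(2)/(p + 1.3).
First-order system: τ = -1/pole. Pole = -1.3. τ = -1/(-1.3) = 0.7692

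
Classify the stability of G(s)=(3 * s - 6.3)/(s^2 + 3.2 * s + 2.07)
Denominator: s^2 + 3.2*s + 2.07 = (s + 2.3)(s + 0.9). Poles: -0.9, -2.3. Stable (all poles in LHP)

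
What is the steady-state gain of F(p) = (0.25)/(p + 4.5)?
DC gain = F(0) = num(0)/den(0) = 0.25/4.5 = 0.05556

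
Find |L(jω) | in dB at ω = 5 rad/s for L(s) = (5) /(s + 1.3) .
Substitute s = j*5: L(j5) = 0.243537 - 0.93668j.
|L(j5)| = sqrt(Re² + Im²) = 0.9678.
20*log₁₀(0.9678) = -0.28 dB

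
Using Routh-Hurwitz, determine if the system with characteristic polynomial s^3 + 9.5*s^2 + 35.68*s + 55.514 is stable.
Routh array:
s^3: [1, 35.68]; s^2: [9.5, 55.514]; s^1: [29.8364]; s^0: [55.514]
First column: [1, 9.5, 29.8364, 55.514]. Sign changes = 0.
Yes, stable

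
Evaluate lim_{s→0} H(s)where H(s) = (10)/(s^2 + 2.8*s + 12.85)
DC gain = H(0) = num(0)/den(0) = 10/12.85 = 0.7782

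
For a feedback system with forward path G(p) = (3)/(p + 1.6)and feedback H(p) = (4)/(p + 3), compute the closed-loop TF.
Closed-loop T = G/(1+GH).
Numerator: G_num * H_den = 3*p + 9.
Denominator: G_den * H_den + G_num * H_num = (p^2 + 4.6*p + 4.8) + (12) = p^2 + 4.6*p + 16.8.
T(p) = (3*p + 9)/(p^2 + 4.6*p + 16.8)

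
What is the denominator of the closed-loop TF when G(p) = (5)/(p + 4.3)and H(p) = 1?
Characteristic poly = G_den * H_den + G_num * H_num = (p + 4.3) + (5) = p + 9.3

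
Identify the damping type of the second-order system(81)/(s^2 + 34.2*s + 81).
Standard form: ωn²/(s²+2ζωn·s+ωn²) gives ωn=9, ζ=1.9.
Overdamped (ζ = 1.9 > 1)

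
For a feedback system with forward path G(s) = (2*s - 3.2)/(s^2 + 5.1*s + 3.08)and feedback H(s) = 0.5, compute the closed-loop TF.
Closed-loop T = G/(1+GH).
Numerator: G_num * H_den = 2*s - 3.2.
Denominator: G_den * H_den + G_num * H_num = (s^2 + 5.1*s + 3.08) + (s - 1.6) = s^2 + 6.1*s + 1.48.
T(s) = (2*s - 3.2)/(s^2 + 6.1*s + 1.48)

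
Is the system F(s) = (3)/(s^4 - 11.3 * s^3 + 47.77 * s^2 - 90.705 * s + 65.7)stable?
Denominator: s^4 - 11.3*s^3 + 47.77*s^2 - 90.705*s + 65.7 = (s - 4)(s - 2.5)(s^2 - 4.8*s + 6.57). Poles: 2.4 + 0.9j, 2.4 - 0.9j, 2.5, 4. All Re(p)<0: No (unstable)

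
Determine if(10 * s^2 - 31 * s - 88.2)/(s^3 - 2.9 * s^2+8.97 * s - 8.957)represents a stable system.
Denominator: s^3 - 2.9*s^2 + 8.97*s - 8.957 = (s - 1.3)(s^2 - 1.6*s + 6.89). Poles: 0.8 + 2.5j, 0.8 - 2.5j, 1.3. All Re(p)<0: No (unstable)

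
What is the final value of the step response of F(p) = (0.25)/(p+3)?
FVT: lim_{t→∞} y(t) = lim_{p→0} p*Y(p) where Y(p) = F(p)/p.
= lim_{p→0} F(p) = F(0) = num(0)/den(0) = 0.25/3 = 0.08333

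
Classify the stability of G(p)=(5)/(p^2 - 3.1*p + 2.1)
Denominator: p^2 - 3.1*p + 2.1 = (p - 1)(p - 2.1). Poles: 1, 2.1. Unstable (2 pole(s) in RHP)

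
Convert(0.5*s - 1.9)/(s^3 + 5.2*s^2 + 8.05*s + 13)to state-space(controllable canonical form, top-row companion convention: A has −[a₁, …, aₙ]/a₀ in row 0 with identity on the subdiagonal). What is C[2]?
Reachable canonical form: C = numerator coefficients (right-aligned, zero-padded to length n).
num = 0.5*s - 1.9, C = [[0, 0.5, -1.9]].
C[2] = -1.9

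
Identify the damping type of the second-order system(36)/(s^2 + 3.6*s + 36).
Standard form: ωn²/(s²+2ζωn·s+ωn²) gives ωn=6, ζ=0.3.
Underdamped (ζ = 0.3 < 1)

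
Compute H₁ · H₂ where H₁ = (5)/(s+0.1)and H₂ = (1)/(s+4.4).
Series: H = H₁ · H₂ = (n₁·n₂)/(d₁·d₂).
Num: n₁·n₂ = 5. Den: d₁·d₂ = s^2 + 4.5*s + 0.44.
H(s) = (5)/(s^2 + 4.5*s + 0.44)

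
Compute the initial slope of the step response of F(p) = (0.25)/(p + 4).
IVT: y'(0⁺) = lim_{p→∞} p²·Y(p) = lim_{p→∞} p·F(p).
deg(num) = 0, deg(den) = 1, relative degree = 1, so p·F(p) → (leading num)/(leading den) = 0.25/1 = 0.25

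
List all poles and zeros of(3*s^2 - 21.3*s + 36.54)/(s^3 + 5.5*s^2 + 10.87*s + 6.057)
Set denominator = 0: s^3 + 5.5*s^2 + 10.87*s + 6.057 = (s + 0.9)(s^2 + 4.6*s + 6.73) = 0 → Poles: -0.9, -2.3 + 1.2j, -2.3 - 1.2j
Set numerator = 0: 3*s^2 - 21.3*s + 36.54 = 3*(s - 4.2)(s - 2.9) = 0 → Zeros: 2.9, 4.2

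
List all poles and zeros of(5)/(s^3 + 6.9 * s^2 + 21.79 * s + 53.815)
Set denominator = 0: s^3 + 6.9*s^2 + 21.79*s + 53.815 = (s + 4.7)(s^2 + 2.2*s + 11.45) = 0 → Poles: -1.1 + 3.2j, -1.1 - 3.2j, -4.7
Numerator is a nonzero constant (5) → Zeros: none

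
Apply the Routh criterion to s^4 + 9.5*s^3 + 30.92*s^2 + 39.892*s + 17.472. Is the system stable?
Routh array:
s^4: [1, 30.92, 17.472]; s^3: [9.5, 39.892]; s^2: [26.7208, 17.472]; s^1: [33.6802]; s^0: [17.472]
First column: [1, 9.5, 26.7208, 33.6802, 17.472]. Sign changes = 0.
Yes, stable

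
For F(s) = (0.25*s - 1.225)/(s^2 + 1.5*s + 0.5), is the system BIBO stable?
Denominator: s^2 + 1.5*s + 0.5 = (s + 0.5)(s + 1). Poles: -0.5, -1. All Re(p)<0: Yes (stable)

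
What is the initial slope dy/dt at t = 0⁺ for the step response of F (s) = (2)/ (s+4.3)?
IVT: y'(0⁺) = lim_{s→∞} s²·Y(s) = lim_{s→∞} s·F(s).
deg(num) = 0, deg(den) = 1, relative degree = 1, so s·F(s) → (leading num)/(leading den) = 2/1 = 2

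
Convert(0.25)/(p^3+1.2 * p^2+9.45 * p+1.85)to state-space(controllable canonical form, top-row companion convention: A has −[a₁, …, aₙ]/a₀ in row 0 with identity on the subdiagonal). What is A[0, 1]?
Reachable canonical form for den = p^3 + 1.2*p^2 + 9.45*p + 1.85: top row of A = -[a₁,a₂,...,aₙ]/a₀, ones on the subdiagonal, zeros elsewhere.
A = [[-1.2, -9.45, -1.85], [1, 0, 0], [0, 1, 0]].
A[0,1] = -9.45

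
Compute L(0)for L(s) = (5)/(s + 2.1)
DC gain = L(0) = num(0)/den(0) = 5/2.1 = 2.381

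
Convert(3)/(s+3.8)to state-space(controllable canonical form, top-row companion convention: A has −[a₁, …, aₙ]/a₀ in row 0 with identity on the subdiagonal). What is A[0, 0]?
Reachable canonical form for den = s + 3.8: top row of A = -[a₁,a₂,...,aₙ]/a₀, ones on the subdiagonal, zeros elsewhere.
A = [[-3.8]].
A[0,0] = -3.8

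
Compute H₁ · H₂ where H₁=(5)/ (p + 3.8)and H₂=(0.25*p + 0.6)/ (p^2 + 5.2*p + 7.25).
Series: H = H₁ · H₂ = (n₁·n₂)/(d₁·d₂).
Num: n₁·n₂ = 1.25*p + 3. Den: d₁·d₂ = p^3 + 9*p^2 + 27.01*p + 27.55.
H(p) = (1.25*p + 3)/(p^3 + 9*p^2 + 27.01*p + 27.55)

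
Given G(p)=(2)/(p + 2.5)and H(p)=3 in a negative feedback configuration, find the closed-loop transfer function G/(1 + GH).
Closed-loop T = G/(1+GH).
Numerator: G_num * H_den = 2.
Denominator: G_den * H_den + G_num * H_num = (p + 2.5) + (6) = p + 8.5.
T(p) = (2)/(p + 8.5)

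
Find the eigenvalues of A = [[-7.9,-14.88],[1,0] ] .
Eigenvalues solve det(λI - A) = 0.
Characteristic polynomial: λ^2 + 7.9*λ + 14.88 = 0.
Factor: (λ + 3.1)(λ + 4.8) = 0.
Roots: -3.1, -4.8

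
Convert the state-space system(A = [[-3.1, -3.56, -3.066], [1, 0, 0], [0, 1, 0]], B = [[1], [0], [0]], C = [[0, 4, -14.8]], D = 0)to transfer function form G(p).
G(p) = C(pI - A)⁻¹B + D.
Characteristic polynomial det(pI - A) = p^3 + 3.1*p^2 + 3.56*p + 3.066.
Numerator from C·adj(pI-A)·B + D·det(pI-A) = 4*p - 14.8.
G(p) = (4*p - 14.8)/(p^3 + 3.1*p^2 + 3.56*p + 3.066)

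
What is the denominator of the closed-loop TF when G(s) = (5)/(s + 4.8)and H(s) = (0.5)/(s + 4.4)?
Characteristic poly = G_den * H_den + G_num * H_num = (s^2 + 9.2*s + 21.12) + (2.5) = s^2 + 9.2*s + 23.62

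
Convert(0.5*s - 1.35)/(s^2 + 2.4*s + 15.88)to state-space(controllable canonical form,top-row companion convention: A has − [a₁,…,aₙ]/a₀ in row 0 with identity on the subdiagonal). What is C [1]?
Reachable canonical form: C = numerator coefficients (right-aligned, zero-padded to length n).
num = 0.5*s - 1.35, C = [[0.5, -1.35]].
C[1] = -1.35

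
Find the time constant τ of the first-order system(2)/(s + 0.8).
First-order system: τ = -1/pole. Pole = -0.8. τ = -1/(-0.8) = 1.25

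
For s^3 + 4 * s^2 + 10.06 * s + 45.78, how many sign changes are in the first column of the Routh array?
Routh array:
s^3: [1, 10.06]; s^2: [4, 45.78]; s^1: [-1.385]; s^0: [45.78]
First column: [1, 4, -1.385, 45.78]. Sign changes = 2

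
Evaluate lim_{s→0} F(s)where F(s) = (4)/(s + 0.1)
DC gain = F(0) = num(0)/den(0) = 4/0.1 = 40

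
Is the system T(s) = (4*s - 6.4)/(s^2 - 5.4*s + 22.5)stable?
Denominator: s^2 - 5.4*s + 22.5. Poles: 2.7 + 3.9j, 2.7 - 3.9j. All Re(p)<0: No (unstable)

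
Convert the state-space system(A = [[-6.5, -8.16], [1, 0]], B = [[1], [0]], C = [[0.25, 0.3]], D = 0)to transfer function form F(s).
F(s) = C(sI - A)⁻¹B + D.
Characteristic polynomial det(sI - A) = s^2 + 6.5*s + 8.16.
Numerator from C·adj(sI-A)·B + D·det(sI-A) = 0.25*s + 0.3.
F(s) = (0.25*s + 0.3)/(s^2 + 6.5*s + 8.16)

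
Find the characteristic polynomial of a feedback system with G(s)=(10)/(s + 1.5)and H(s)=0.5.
Characteristic poly = G_den * H_den + G_num * H_num = (s + 1.5) + (5) = s + 6.5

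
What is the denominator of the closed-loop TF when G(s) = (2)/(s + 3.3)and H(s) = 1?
Characteristic poly = G_den * H_den + G_num * H_num = (s + 3.3) + (2) = s + 5.3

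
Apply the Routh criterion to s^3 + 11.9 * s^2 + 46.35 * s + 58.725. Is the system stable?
Routh array:
s^3: [1, 46.35]; s^2: [11.9, 58.725]; s^1: [41.4151]; s^0: [58.725]
First column: [1, 11.9, 41.4151, 58.725]. Sign changes = 0.
Yes, stable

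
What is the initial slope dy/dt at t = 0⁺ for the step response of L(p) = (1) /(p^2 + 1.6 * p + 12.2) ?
IVT: y'(0⁺) = lim_{p→∞} p²·Y(p) = lim_{p→∞} p·L(p).
deg(num) = 0, deg(den) = 2, relative degree = 2 ≥ 2, so p·L(p) → 0. Initial slope = 0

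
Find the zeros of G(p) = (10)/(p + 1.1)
Numerator is a nonzero constant (10) → Zeros: none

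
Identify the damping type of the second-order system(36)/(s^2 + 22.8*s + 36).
Standard form: ωn²/(s²+2ζωn·s+ωn²) gives ωn=6, ζ=1.9.
Overdamped (ζ = 1.9 > 1)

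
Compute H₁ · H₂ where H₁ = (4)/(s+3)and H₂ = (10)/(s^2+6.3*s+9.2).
Series: H = H₁ · H₂ = (n₁·n₂)/(d₁·d₂).
Num: n₁·n₂ = 40. Den: d₁·d₂ = s^3 + 9.3*s^2 + 28.1*s + 27.6.
H(s) = (40)/(s^3 + 9.3*s^2 + 28.1*s + 27.6)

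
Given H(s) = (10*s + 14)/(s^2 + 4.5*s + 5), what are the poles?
Set denominator = 0: s^2 + 4.5*s + 5 = (s + 2)(s + 2.5) = 0 → Poles: -2, -2.5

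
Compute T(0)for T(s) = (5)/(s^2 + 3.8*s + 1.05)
DC gain = T(0) = num(0)/den(0) = 5/1.05 = 4.762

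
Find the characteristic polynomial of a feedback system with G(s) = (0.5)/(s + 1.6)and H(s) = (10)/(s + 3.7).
Characteristic poly = G_den * H_den + G_num * H_num = (s^2 + 5.3*s + 5.92) + (5) = s^2 + 5.3*s + 10.92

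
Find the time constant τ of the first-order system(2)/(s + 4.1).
First-order system: τ = -1/pole. Pole = -4.1. τ = -1/(-4.1) = 0.2439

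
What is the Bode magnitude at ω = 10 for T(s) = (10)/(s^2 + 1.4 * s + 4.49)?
Substitute s = j*10: T(j10) = -0.102499 - 0.0150244j.
|T(j10)| = sqrt(Re² + Im²) = 0.1036.
20*log₁₀(0.1036) = -19.69 dB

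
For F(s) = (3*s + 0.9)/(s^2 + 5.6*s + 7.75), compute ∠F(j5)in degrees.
Substitute s = j*5: F(j5) = 0.373973 - 0.262537j.
∠F(j5) = atan2(Im, Re) = atan2(-0.262537, 0.373973) = -35.07°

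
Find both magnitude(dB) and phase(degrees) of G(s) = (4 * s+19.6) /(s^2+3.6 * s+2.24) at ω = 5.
Substitute s = j*5: G(j5) = -0.10225 - 0.9596j.
|G| = 20*log₁₀(sqrt(Re²+Im²)) = -0.31 dB.
∠G = atan2(Im, Re) = -96.08°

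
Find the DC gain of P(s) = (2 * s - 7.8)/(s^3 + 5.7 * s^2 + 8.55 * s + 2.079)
DC gain = P(0) = num(0)/den(0) = -7.8/2.079 = -3.752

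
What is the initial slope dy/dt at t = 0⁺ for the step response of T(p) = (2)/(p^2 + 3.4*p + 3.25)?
IVT: y'(0⁺) = lim_{p→∞} p²·Y(p) = lim_{p→∞} p·T(p).
deg(num) = 0, deg(den) = 2, relative degree = 2 ≥ 2, so p·T(p) → 0. Initial slope = 0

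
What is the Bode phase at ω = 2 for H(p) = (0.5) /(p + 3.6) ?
Substitute p = j*2: H(j2) = 0.106132 - 0.0589623j.
∠H(j2) = atan2(Im, Re) = atan2(-0.0589623, 0.106132) = -29.05°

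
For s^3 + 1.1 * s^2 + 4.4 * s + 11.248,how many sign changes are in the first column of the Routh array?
Routh array:
s^3: [1, 4.4]; s^2: [1.1, 11.248]; s^1: [-5.82545]; s^0: [11.248]
First column: [1, 1.1, -5.82545, 11.248]. Sign changes = 2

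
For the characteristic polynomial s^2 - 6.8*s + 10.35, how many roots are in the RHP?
s^2 - 6.8*s + 10.35 = (s - 4.5)(s - 2.3). Poles: 2.3, 4.5. RHP poles (Re>0): 2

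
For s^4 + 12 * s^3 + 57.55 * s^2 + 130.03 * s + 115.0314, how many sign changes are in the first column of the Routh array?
Routh array:
s^4: [1, 57.55, 115.0314]; s^3: [12, 130.03]; s^2: [46.7142, 115.0314]; s^1: [100.481]; s^0: [115.0314]
First column: [1, 12, 46.7142, 100.481, 115.0314]. Sign changes = 0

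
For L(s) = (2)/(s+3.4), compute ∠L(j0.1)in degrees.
Substitute s = j*0.1: L(j0.1) = 0.587727 - 0.0172861j.
∠L(j0.1) = atan2(Im, Re) = atan2(-0.0172861, 0.587727) = -1.68°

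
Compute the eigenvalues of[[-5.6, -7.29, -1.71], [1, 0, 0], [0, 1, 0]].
Eigenvalues solve det(λI - A) = 0.
Characteristic polynomial: λ^3 + 5.6*λ^2 + 7.29*λ + 1.71 = 0.
Factor: (λ + 1.5)(λ + 3.8)(λ + 0.3) = 0.
Roots: -0.3, -1.5, -3.8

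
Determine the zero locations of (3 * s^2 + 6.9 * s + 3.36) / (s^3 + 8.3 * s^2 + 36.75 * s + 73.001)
Set numerator = 0: 3*s^2 + 6.9*s + 3.36 = 3*(s + 0.7)(s + 1.6) = 0 → Zeros: -0.7, -1.6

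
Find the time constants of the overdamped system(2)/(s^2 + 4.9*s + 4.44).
Overdamped: real poles at -1.2, -3.7. τ = -1/pole → τ₁ = 0.8333, τ₂ = 0.2703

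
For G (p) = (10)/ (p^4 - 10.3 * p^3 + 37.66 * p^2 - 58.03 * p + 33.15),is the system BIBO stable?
Denominator: p^4 - 10.3*p^3 + 37.66*p^2 - 58.03*p + 33.15 = (p - 3.4)(p - 3.9)(p^2 - 3*p + 2.5). Poles: 1.5 + 0.5j, 1.5 - 0.5j, 3.4, 3.9. All Re(p)<0: No (unstable)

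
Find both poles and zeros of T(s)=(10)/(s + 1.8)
Set denominator = 0: s + 1.8 = 0 → Poles: -1.8
Numerator is a nonzero constant (10) → Zeros: none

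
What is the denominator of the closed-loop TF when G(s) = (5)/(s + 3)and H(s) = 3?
Characteristic poly = G_den * H_den + G_num * H_num = (s + 3) + (15) = s + 18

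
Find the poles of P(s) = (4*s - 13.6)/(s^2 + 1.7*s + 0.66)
Set denominator = 0: s^2 + 1.7*s + 0.66 = (s + 0.6)(s + 1.1) = 0 → Poles: -0.6, -1.1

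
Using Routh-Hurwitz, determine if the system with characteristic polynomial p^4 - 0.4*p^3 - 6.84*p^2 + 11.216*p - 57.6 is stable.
Routh array:
p^4: [1, -6.84, -57.6]; p^3: [-0.4, 11.216]; p^2: [21.2, -57.6]; p^1: [10.1292]; p^0: [-57.6]
First column: [1, -0.4, 21.2, 10.1292, -57.6]. Sign changes = 3.
No, unstable (3 RHP root(s))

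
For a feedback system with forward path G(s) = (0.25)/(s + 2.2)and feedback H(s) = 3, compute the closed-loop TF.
Closed-loop T = G/(1+GH).
Numerator: G_num * H_den = 0.25.
Denominator: G_den * H_den + G_num * H_num = (s + 2.2) + (0.75) = s + 2.95.
T(s) = (0.25)/(s + 2.95)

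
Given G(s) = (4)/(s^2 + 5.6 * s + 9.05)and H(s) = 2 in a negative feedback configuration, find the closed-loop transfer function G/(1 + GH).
Closed-loop T = G/(1+GH).
Numerator: G_num * H_den = 4.
Denominator: G_den * H_den + G_num * H_num = (s^2 + 5.6*s + 9.05) + (8) = s^2 + 5.6*s + 17.05.
T(s) = (4)/(s^2 + 5.6*s + 17.05)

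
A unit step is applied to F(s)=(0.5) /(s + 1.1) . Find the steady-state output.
FVT: lim_{t→∞} y(t) = lim_{s→0} s*Y(s) where Y(s) = F(s)/s.
= lim_{s→0} F(s) = F(0) = num(0)/den(0) = 0.5/1.1 = 0.4545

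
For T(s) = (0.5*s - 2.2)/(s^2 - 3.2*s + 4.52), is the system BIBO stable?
Denominator: s^2 - 3.2*s + 4.52. Poles: 1.6 + 1.4j, 1.6 - 1.4j. All Re(p)<0: No (unstable)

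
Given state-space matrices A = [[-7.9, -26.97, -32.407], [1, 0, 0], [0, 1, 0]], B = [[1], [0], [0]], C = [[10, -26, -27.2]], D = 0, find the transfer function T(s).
T(s) = C(sI - A)⁻¹B + D.
Characteristic polynomial det(sI - A) = s^3 + 7.9*s^2 + 26.97*s + 32.407.
Numerator from C·adj(sI-A)·B + D·det(sI-A) = 10*s^2 - 26*s - 27.2.
T(s) = (10*s^2 - 26*s - 27.2)/(s^3 + 7.9*s^2 + 26.97*s + 32.407)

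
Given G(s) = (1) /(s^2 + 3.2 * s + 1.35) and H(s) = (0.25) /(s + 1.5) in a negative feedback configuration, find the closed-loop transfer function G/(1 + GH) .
Closed-loop T = G/(1+GH).
Numerator: G_num * H_den = s + 1.5.
Denominator: G_den * H_den + G_num * H_num = (s^3 + 4.7*s^2 + 6.15*s + 2.025) + (0.25) = s^3 + 4.7*s^2 + 6.15*s + 2.275.
T(s) = (s + 1.5)/(s^3 + 4.7*s^2 + 6.15*s + 2.275)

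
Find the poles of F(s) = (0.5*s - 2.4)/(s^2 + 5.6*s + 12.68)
Set denominator = 0: s^2 + 5.6*s + 12.68 = 0 → Poles: -2.8 + 2.2j, -2.8 - 2.2j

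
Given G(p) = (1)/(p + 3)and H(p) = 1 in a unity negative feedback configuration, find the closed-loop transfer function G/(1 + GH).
Closed-loop T = G/(1+GH).
Numerator: G_num * H_den = 1.
Denominator: G_den * H_den + G_num * H_num = (p + 3) + (1) = p + 4.
T(p) = (1)/(p + 4)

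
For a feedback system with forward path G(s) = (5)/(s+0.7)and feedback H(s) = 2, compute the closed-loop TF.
Closed-loop T = G/(1+GH).
Numerator: G_num * H_den = 5.
Denominator: G_den * H_den + G_num * H_num = (s + 0.7) + (10) = s + 10.7.
T(s) = (5)/(s + 10.7)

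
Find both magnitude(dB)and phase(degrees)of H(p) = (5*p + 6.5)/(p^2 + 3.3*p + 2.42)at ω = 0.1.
Substitute p = j*0.1: H(j0.1) = 2.67534 - 0.158864j.
|H| = 20*log₁₀(sqrt(Re²+Im²)) = 8.56 dB.
∠H = atan2(Im, Re) = -3.40°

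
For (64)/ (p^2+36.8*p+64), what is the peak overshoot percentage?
Standard form: ωn²/(p²+2ζωn·p+ωn²) → ωn = 8, ζ = 2.3.
ζ ≥ 1, so the response is non-oscillatory: peak overshoot = 0%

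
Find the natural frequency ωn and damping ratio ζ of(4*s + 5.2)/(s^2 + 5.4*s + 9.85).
Underdamped: complex pole -2.7 + 1.6j. ωn = |pole| = 3.138, ζ = -Re(pole)/ωn = 0.8603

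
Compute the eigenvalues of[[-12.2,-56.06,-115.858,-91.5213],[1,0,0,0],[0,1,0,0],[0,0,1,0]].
Eigenvalues solve det(λI - A) = 0.
Characteristic polynomial: λ^4 + 12.2*λ^3 + 56.06*λ^2 + 115.858*λ + 91.5213 = 0.
Factor: (λ + 3.1)(λ + 3.9)(λ^2 + 5.2*λ + 7.57) = 0.
Roots: -2.6 + 0.9j, -2.6 - 0.9j, -3.1, -3.9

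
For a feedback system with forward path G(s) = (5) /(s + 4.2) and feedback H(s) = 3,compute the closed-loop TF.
Closed-loop T = G/(1+GH).
Numerator: G_num * H_den = 5.
Denominator: G_den * H_den + G_num * H_num = (s + 4.2) + (15) = s + 19.2.
T(s) = (5)/(s + 19.2)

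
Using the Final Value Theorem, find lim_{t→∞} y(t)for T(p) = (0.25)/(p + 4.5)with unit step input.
FVT: lim_{t→∞} y(t) = lim_{p→0} p*Y(p) where Y(p) = T(p)/p.
= lim_{p→0} T(p) = T(0) = num(0)/den(0) = 0.25/4.5 = 0.05556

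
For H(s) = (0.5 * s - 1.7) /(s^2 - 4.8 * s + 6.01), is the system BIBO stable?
Denominator: s^2 - 4.8*s + 6.01. Poles: 2.4 + 0.5j, 2.4 - 0.5j. All Re(p)<0: No (unstable)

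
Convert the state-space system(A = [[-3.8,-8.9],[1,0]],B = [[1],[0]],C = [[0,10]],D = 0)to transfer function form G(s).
G(s) = C(sI - A)⁻¹B + D.
Characteristic polynomial det(sI - A) = s^2 + 3.8*s + 8.9.
Numerator from C·adj(sI-A)·B + D·det(sI-A) = 10.
G(s) = (10)/(s^2 + 3.8*s + 8.9)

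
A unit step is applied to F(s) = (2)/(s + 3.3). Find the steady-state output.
FVT: lim_{t→∞} y(t) = lim_{s→0} s*Y(s) where Y(s) = F(s)/s.
= lim_{s→0} F(s) = F(0) = num(0)/den(0) = 2/3.3 = 0.6061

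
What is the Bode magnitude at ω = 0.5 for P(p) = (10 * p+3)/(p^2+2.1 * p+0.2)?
Substitute p = j*0.5: P(j0.5) = 4.61538 - 3.07692j.
|P(j0.5)| = sqrt(Re² + Im²) = 5.547.
20*log₁₀(5.547) = 14.88 dB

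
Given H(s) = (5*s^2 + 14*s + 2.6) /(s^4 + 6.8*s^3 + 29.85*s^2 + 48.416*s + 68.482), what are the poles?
Set denominator = 0: s^4 + 6.8*s^3 + 29.85*s^2 + 48.416*s + 68.482 = (s^2 + 1.6*s + 3.88)(s^2 + 5.2*s + 17.65) = 0 → Poles: -0.8 + 1.8j, -0.8 - 1.8j, -2.6 + 3.3j, -2.6 - 3.3j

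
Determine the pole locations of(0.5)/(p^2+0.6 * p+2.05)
Set denominator = 0: p^2 + 0.6*p + 2.05 = 0 → Poles: -0.3 + 1.4j, -0.3 - 1.4j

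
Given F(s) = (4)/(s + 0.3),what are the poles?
Set denominator = 0: s + 0.3 = 0 → Poles: -0.3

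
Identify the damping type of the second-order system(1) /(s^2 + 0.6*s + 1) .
Standard form: ωn²/(s²+2ζωn·s+ωn²) gives ωn=1, ζ=0.3.
Underdamped (ζ = 0.3 < 1)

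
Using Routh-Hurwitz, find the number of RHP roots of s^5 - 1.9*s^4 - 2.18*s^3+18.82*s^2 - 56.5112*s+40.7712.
Routh array:
s^5: [1, -2.18, -56.5112]; s^4: [-1.9, 18.82, 40.7712]; s^3: [7.72526, -35.0527]; s^2: [10.1989, 40.7712]; s^1: [-65.9352]; s^0: [40.7712]
First column: [1, -1.9, 7.72526, 10.1989, -65.9352, 40.7712]. Sign changes = RHP roots = 4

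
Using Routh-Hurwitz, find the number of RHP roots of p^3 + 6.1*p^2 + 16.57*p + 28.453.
Routh array:
p^3: [1, 16.57]; p^2: [6.1, 28.453]; p^1: [11.9056]; p^0: [28.453]
First column: [1, 6.1, 11.9056, 28.453]. Sign changes = RHP roots = 0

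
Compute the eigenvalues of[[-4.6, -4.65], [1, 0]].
Eigenvalues solve det(λI - A) = 0.
Characteristic polynomial: λ^2 + 4.6*λ + 4.65 = 0.
Factor: (λ + 3.1)(λ + 1.5) = 0.
Roots: -1.5, -3.1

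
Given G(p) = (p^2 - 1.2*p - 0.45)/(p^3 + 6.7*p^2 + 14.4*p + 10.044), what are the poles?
Set denominator = 0: p^3 + 6.7*p^2 + 14.4*p + 10.044 = (p + 3.1)(p + 1.8)(p + 1.8) = 0 → Poles: -1.8, -1.8, -3.1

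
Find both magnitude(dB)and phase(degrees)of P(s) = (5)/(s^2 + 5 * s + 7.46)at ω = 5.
Substitute s = j*5: P(j5) = -0.094033 - 0.134026j.
|P| = 20*log₁₀(sqrt(Re²+Im²)) = -15.72 dB.
∠P = atan2(Im, Re) = -125.05°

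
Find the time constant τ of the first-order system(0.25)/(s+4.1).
First-order system: τ = -1/pole. Pole = -4.1. τ = -1/(-4.1) = 0.2439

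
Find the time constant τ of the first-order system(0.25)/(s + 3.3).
First-order system: τ = -1/pole. Pole = -3.3. τ = -1/(-3.3) = 0.303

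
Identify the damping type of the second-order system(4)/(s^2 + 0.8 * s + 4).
Standard form: ωn²/(s²+2ζωn·s+ωn²) gives ωn=2, ζ=0.2.
Underdamped (ζ = 0.2 < 1)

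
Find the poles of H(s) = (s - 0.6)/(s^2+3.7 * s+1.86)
Set denominator = 0: s^2 + 3.7*s + 1.86 = (s + 0.6)(s + 3.1) = 0 → Poles: -0.6, -3.1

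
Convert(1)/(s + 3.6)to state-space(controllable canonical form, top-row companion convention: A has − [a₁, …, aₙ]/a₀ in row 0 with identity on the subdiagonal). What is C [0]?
Reachable canonical form: C = numerator coefficients (right-aligned, zero-padded to length n).
num = 1, C = [[1]].
C[0] = 1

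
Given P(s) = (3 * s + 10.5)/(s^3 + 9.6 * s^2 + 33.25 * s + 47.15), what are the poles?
Set denominator = 0: s^3 + 9.6*s^2 + 33.25*s + 47.15 = (s + 4.6)(s^2 + 5*s + 10.25) = 0 → Poles: -2.5 + 2j, -2.5 - 2j, -4.6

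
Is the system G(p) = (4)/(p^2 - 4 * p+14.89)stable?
Denominator: p^2 - 4*p + 14.89. Poles: 2 + 3.3j, 2 - 3.3j. All Re(p)<0: No (unstable)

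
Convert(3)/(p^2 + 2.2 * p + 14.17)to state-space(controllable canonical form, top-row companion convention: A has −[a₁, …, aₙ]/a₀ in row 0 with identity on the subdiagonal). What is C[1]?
Reachable canonical form: C = numerator coefficients (right-aligned, zero-padded to length n).
num = 3, C = [[0, 3]].
C[1] = 3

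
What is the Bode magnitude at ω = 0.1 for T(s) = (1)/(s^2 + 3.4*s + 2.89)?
Substitute s = j*0.1: T(j0.1) = 0.342449 - 0.0404281j.
|T(j0.1)| = sqrt(Re² + Im²) = 0.3448.
20*log₁₀(0.3448) = -9.25 dB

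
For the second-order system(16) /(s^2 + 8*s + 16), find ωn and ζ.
Standard form: ωn²/(s²+2ζωn·s+ωn²).
const=16=ωn² → ωn=4, s coeff=8=2ζωn → ζ=1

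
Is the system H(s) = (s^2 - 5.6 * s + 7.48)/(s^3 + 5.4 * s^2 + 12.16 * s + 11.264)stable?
Denominator: s^3 + 5.4*s^2 + 12.16*s + 11.264 = (s + 2.2)(s^2 + 3.2*s + 5.12). Poles: -1.6 + 1.6j, -1.6 - 1.6j, -2.2. All Re(p)<0: Yes (stable)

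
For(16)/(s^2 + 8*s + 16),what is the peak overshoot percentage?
Standard form: ωn²/(s²+2ζωn·s+ωn²) → ωn = 4, ζ = 1.
ζ ≥ 1, so the response is non-oscillatory: peak overshoot = 0%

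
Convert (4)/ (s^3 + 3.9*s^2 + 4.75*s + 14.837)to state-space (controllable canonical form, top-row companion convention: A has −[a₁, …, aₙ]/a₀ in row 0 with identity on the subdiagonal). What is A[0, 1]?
Reachable canonical form for den = s^3 + 3.9*s^2 + 4.75*s + 14.837: top row of A = -[a₁,a₂,...,aₙ]/a₀, ones on the subdiagonal, zeros elsewhere.
A = [[-3.9, -4.75, -14.837], [1, 0, 0], [0, 1, 0]].
A[0,1] = -4.75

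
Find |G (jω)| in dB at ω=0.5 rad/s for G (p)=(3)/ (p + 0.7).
Substitute p = j*0.5: G(j0.5) = 2.83784 - 2.02703j.
|G(j0.5)| = sqrt(Re² + Im²) = 3.487.
20*log₁₀(3.487) = 10.85 dB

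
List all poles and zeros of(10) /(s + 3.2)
Set denominator = 0: s + 3.2 = 0 → Poles: -3.2
Numerator is a nonzero constant (10) → Zeros: none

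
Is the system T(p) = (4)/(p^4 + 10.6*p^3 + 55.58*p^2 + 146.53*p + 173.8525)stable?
Denominator: p^4 + 10.6*p^3 + 55.58*p^2 + 146.53*p + 173.8525 = (p^2 + 5.4*p + 9.85)(p^2 + 5.2*p + 17.65). Poles: -2.6 + 3.3j, -2.6 - 3.3j, -2.7 + 1.6j, -2.7 - 1.6j. All Re(p)<0: Yes (stable)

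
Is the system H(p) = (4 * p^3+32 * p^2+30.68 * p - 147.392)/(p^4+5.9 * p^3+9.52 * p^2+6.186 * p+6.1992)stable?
Denominator: p^4 + 5.9*p^3 + 9.52*p^2 + 6.186*p + 6.1992 = (p + 2.1)(p + 3.6)(p^2 + 0.2*p + 0.82). Poles: -0.1 + 0.9j, -0.1 - 0.9j, -2.1, -3.6. All Re(p)<0: Yes (stable)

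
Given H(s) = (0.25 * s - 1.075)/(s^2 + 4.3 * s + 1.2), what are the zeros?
Set numerator = 0: 0.25*s - 1.075 = 0 → Zeros: 4.3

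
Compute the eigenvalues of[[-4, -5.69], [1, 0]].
Eigenvalues solve det(λI - A) = 0.
Characteristic polynomial: λ^2 + 4*λ + 5.69 = 0.
Roots: -2 + 1.3j, -2 - 1.3j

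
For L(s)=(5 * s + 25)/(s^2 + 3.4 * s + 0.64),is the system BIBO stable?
Denominator: s^2 + 3.4*s + 0.64 = (s + 3.2)(s + 0.2). Poles: -0.2, -3.2. All Re(p)<0: Yes (stable)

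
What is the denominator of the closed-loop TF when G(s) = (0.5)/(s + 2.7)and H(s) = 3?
Characteristic poly = G_den * H_den + G_num * H_num = (s + 2.7) + (1.5) = s + 4.2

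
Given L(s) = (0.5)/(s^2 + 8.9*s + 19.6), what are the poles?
Set denominator = 0: s^2 + 8.9*s + 19.6 = (s + 4.9)(s + 4) = 0 → Poles: -4, -4.9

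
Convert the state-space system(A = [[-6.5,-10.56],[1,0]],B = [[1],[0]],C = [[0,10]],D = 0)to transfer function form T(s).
T(s) = C(sI - A)⁻¹B + D.
Characteristic polynomial det(sI - A) = s^2 + 6.5*s + 10.56.
Numerator from C·adj(sI-A)·B + D·det(sI-A) = 10.
T(s) = (10)/(s^2 + 6.5*s + 10.56)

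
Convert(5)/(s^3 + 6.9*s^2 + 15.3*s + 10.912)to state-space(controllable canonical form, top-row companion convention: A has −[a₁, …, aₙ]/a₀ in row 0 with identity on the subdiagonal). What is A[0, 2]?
Reachable canonical form for den = s^3 + 6.9*s^2 + 15.3*s + 10.912: top row of A = -[a₁,a₂,...,aₙ]/a₀, ones on the subdiagonal, zeros elsewhere.
A = [[-6.9, -15.3, -10.912], [1, 0, 0], [0, 1, 0]].
A[0,2] = -10.912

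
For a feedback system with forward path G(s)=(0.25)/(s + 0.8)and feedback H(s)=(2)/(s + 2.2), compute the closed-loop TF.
Closed-loop T = G/(1+GH).
Numerator: G_num * H_den = 0.25*s + 0.55.
Denominator: G_den * H_den + G_num * H_num = (s^2 + 3*s + 1.76) + (0.5) = s^2 + 3*s + 2.26.
T(s) = (0.25*s + 0.55)/(s^2 + 3*s + 2.26)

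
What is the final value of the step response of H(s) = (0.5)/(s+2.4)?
FVT: lim_{t→∞} y(t) = lim_{s→0} s*Y(s) where Y(s) = H(s)/s.
= lim_{s→0} H(s) = H(0) = num(0)/den(0) = 0.5/2.4 = 0.2083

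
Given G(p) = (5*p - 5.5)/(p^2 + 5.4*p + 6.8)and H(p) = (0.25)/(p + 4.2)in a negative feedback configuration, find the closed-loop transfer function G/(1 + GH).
Closed-loop T = G/(1+GH).
Numerator: G_num * H_den = 5*p^2 + 15.5*p - 23.1.
Denominator: G_den * H_den + G_num * H_num = (p^3 + 9.6*p^2 + 29.48*p + 28.56) + (1.25*p - 1.375) = p^3 + 9.6*p^2 + 30.73*p + 27.185.
T(p) = (5*p^2 + 15.5*p - 23.1)/(p^3 + 9.6*p^2 + 30.73*p + 27.185)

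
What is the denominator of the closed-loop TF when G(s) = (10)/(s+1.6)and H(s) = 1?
Characteristic poly = G_den * H_den + G_num * H_num = (s + 1.6) + (10) = s + 11.6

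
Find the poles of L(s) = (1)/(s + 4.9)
Set denominator = 0: s + 4.9 = 0 → Poles: -4.9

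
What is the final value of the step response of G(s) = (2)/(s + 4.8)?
FVT: lim_{t→∞} y(t) = lim_{s→0} s*Y(s) where Y(s) = G(s)/s.
= lim_{s→0} G(s) = G(0) = num(0)/den(0) = 2/4.8 = 0.4167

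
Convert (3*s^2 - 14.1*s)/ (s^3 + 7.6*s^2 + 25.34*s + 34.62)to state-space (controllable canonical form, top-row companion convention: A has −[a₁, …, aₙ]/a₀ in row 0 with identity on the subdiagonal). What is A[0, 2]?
Reachable canonical form for den = s^3 + 7.6*s^2 + 25.34*s + 34.62: top row of A = -[a₁,a₂,...,aₙ]/a₀, ones on the subdiagonal, zeros elsewhere.
A = [[-7.6, -25.34, -34.62], [1, 0, 0], [0, 1, 0]].
A[0,2] = -34.62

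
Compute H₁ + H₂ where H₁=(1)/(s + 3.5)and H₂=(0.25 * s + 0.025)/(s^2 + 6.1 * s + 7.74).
Parallel: H = H₁ + H₂ = (n₁·d₂ + n₂·d₁)/(d₁·d₂).
n₁·d₂ = s^2 + 6.1*s + 7.74. n₂·d₁ = 0.25*s^2 + 0.9*s + 0.0875. Sum = 1.25*s^2 + 7*s + 7.8275. d₁·d₂ = s^3 + 9.6*s^2 + 29.09*s + 27.09.
H(s) = (1.25*s^2 + 7*s + 7.8275)/(s^3 + 9.6*s^2 + 29.09*s + 27.09)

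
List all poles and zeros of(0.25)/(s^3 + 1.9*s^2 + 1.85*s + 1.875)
Set denominator = 0: s^3 + 1.9*s^2 + 1.85*s + 1.875 = (s + 1.5)(s^2 + 0.4*s + 1.25) = 0 → Poles: -0.2 + 1.1j, -0.2 - 1.1j, -1.5
Numerator is a nonzero constant (0.25) → Zeros: none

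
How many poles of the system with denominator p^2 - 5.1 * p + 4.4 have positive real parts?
p^2 - 5.1*p + 4.4 = (p - 4)(p - 1.1). Poles: 1.1, 4. RHP poles (Re>0): 2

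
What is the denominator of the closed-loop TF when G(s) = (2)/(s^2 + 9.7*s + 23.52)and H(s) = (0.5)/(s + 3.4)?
Characteristic poly = G_den * H_den + G_num * H_num = (s^3 + 13.1*s^2 + 56.5*s + 79.968) + (1) = s^3 + 13.1*s^2 + 56.5*s + 80.968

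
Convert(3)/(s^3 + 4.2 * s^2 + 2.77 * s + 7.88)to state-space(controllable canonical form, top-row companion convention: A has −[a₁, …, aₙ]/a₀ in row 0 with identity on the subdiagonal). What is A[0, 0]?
Reachable canonical form for den = s^3 + 4.2*s^2 + 2.77*s + 7.88: top row of A = -[a₁,a₂,...,aₙ]/a₀, ones on the subdiagonal, zeros elsewhere.
A = [[-4.2, -2.77, -7.88], [1, 0, 0], [0, 1, 0]].
A[0,0] = -4.2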